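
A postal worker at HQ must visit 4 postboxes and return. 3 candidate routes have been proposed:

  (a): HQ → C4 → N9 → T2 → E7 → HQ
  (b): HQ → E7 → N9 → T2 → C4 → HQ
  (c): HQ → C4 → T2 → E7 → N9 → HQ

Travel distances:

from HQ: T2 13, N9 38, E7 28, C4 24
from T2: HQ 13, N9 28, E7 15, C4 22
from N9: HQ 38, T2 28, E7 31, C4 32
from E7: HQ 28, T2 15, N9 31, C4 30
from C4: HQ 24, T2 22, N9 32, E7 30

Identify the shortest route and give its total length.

Shortest is (a), total 127.

(a): 24 + 32 + 28 + 15 + 28 = 127
(b): 28 + 31 + 28 + 22 + 24 = 133
(c): 24 + 22 + 15 + 31 + 38 = 130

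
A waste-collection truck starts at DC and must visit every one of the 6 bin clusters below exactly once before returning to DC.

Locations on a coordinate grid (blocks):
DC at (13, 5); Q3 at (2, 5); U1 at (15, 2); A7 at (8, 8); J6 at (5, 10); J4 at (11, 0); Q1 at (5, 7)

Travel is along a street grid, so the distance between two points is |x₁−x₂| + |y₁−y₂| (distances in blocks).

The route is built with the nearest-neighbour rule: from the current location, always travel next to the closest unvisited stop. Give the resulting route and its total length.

Total distance 48 blocks via the nearest-neighbour route DC → U1 → J4 → A7 → Q1 → J6 → Q3 → DC.

At DC the remaining stops are U1 5, J4 7, A7 8, Q1 10, Q3 11, J6 13; go to U1.
At U1 the remaining stops are J4 6, A7 13, Q1 15, Q3 16, J6 18; go to J4.
At J4 the remaining stops are A7 11, Q1 13, Q3 14, J6 16; go to A7.
At A7 the remaining stops are Q1 4, J6 5, Q3 9; go to Q1.
At Q1 the remaining stops are J6 3, Q3 5; go to J6.
At J6 the remaining stops are Q3 8; go to Q3.
Return Q3→DC: 11.
Total = 5 + 6 + 11 + 4 + 3 + 8 + 11 = 48.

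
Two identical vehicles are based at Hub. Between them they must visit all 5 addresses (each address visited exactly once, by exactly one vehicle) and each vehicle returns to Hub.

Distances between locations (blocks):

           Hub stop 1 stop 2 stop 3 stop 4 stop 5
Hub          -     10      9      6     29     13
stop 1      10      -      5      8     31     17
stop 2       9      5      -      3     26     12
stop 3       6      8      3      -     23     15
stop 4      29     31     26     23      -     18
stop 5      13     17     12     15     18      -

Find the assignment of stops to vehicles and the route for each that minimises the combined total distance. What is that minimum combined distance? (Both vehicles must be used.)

84 blocks — the smallest possible combined total.

Try each way of splitting the stops between the two vehicles (each non-empty) and, for each split, find the best tour for each vehicle:
  {stop 1} + {stop 2, stop 3, stop 4, stop 5}: 20 + 66 = 86
  {stop 2} + {stop 1, stop 3, stop 4, stop 5}: 18 + 72 = 90
  {stop 1, stop 2} + {stop 3, stop 4, stop 5}: 24 + 60 = 84
  {stop 3} + {stop 1, stop 2, stop 4, stop 5}: 12 + 72 = 84
  {stop 1, stop 3} + {stop 2, stop 4, stop 5}: 24 + 66 = 90
  {stop 2, stop 3} + {stop 1, stop 4, stop 5}: 18 + 72 = 90
  … (15 splits in total)
Best: vehicle 1 Hub → stop 1 → stop 2 → Hub = 24; vehicle 2 Hub → stop 3 → stop 4 → stop 5 → Hub = 60; combined 84.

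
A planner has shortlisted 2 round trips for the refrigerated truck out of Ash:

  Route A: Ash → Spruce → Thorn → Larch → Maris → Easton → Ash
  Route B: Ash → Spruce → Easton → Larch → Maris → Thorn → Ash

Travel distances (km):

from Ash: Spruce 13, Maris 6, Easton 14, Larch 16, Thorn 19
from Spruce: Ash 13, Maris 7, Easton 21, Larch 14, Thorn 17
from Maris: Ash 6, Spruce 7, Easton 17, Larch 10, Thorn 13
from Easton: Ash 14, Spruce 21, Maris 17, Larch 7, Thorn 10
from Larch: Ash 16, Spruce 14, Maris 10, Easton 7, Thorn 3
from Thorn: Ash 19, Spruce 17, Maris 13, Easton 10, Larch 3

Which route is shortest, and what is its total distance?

Route A: 13 + 17 + 3 + 10 + 17 + 14 = 74
Route B: 13 + 21 + 7 + 10 + 13 + 19 = 83

74 km — Route A is the shortest.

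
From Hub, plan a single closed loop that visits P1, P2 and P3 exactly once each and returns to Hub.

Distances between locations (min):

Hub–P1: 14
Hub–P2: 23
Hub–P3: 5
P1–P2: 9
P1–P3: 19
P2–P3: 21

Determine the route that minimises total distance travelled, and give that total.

There are 3 distinct closed tours to check (reversals are equivalent).
Hub→P1→P2→P3→Hub: 14+9+21+5 = 49
Hub→P1→P3→P2→Hub: 14+19+21+23 = 77
Hub→P2→P1→P3→Hub: 23+9+19+5 = 56
The minimum is 49.
One optimal route: Hub → P1 → P2 → P3 → Hub (or its reverse).

49 min — the shortest possible round trip.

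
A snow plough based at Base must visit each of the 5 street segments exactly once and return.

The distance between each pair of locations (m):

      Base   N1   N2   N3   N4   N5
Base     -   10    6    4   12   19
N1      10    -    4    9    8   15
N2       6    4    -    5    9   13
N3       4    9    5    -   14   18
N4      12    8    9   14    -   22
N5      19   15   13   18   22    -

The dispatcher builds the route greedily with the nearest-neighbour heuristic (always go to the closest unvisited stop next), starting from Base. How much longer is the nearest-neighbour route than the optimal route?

Base: N3=4, N2=6, N1=10, N4=12, N5=19 ⇒ N3
N3: N2=5, N1=9, N4=14, N5=18 ⇒ N2
N2: N1=4, N4=9, N5=13 ⇒ N1
N1: N4=8, N5=15 ⇒ N4
N4: N5=22 ⇒ N5
NN route Base → N3 → N2 → N1 → N4 → N5 → Base costs 62.
Optimal: Base → N3 → N2 → N5 → N1 → N4 → Base costs 57 (by enumerating all 60 distinct tours).
Excess = 62 − 57 = 5.

Excess over optimum: 5 m.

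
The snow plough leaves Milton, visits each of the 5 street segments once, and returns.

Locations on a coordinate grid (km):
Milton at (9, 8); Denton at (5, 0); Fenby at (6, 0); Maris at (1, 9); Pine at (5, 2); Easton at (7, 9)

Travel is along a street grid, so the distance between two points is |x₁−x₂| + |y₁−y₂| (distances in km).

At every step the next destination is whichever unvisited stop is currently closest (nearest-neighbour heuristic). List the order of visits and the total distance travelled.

Nearest-neighbour total = 34 km; route Milton → Easton → Maris → Pine → Denton → Fenby → Milton.

From Milton: distances to unvisited — Easton=3, Maris=9, Pine=10, Fenby=11, Denton=12. Nearest is Easton (3).
From Easton: distances to unvisited — Maris=6, Pine=9, Fenby=10, Denton=11. Nearest is Maris (6).
From Maris: distances to unvisited — Pine=11, Denton=13, Fenby=14. Nearest is Pine (11).
From Pine: distances to unvisited — Denton=2, Fenby=3. Nearest is Denton (2).
From Denton: distances to unvisited — Fenby=1. Nearest is Fenby (1).
Return Fenby→Milton: 11.
Total = 3 + 6 + 11 + 2 + 1 + 11 = 34.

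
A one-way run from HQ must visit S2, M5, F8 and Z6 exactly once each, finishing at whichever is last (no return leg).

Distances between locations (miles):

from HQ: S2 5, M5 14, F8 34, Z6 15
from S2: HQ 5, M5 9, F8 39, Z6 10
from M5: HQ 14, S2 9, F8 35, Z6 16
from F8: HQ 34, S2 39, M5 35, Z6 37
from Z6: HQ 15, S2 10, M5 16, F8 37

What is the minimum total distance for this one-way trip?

There are 4! = 24 possible orderings.
HQ - S2 - M5 - F8 - Z6: 5+9+35+37 = 86
HQ - S2 - M5 - Z6 - F8: 5+9+16+37 = 67
HQ - S2 - F8 - M5 - Z6: 5+39+35+16 = 95
HQ - S2 - F8 - Z6 - M5: 5+39+37+16 = 97
HQ - S2 - Z6 - M5 - F8: 5+10+16+35 = 66
HQ - S2 - Z6 - F8 - M5: 5+10+37+35 = 87
HQ - M5 - S2 - F8 - Z6: 14+9+39+37 = 99
HQ - M5 - S2 - Z6 - F8: 14+9+10+37 = 70
HQ - M5 - F8 - S2 - Z6: 14+35+39+10 = 98
HQ - M5 - F8 - Z6 - S2: 14+35+37+10 = 96
HQ - M5 - Z6 - S2 - F8: 14+16+10+39 = 79
HQ - M5 - Z6 - F8 - S2: 14+16+37+39 = 106
HQ - F8 - S2 - M5 - Z6: 34+39+9+16 = 98
HQ - F8 - S2 - Z6 - M5: 34+39+10+16 = 99
… (10 more)
The minimum is 66.
One shortest path: HQ → S2 → Z6 → M5 → F8.

66 miles — the minimum one-way total.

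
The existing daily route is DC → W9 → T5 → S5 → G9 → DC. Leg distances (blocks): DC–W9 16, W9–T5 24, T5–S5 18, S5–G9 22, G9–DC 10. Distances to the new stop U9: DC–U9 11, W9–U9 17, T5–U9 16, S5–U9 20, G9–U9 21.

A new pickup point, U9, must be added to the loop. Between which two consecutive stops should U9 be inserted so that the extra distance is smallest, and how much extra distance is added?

Insertion cost between consecutive stops i–j is d(i,U9) + d(U9,j) − d(i,j):
  between DC and W9: 11 + 17 − 16 = 12
  between W9 and T5: 17 + 16 − 24 = 9
  between T5 and S5: 16 + 20 − 18 = 18
  between S5 and G9: 20 + 21 − 22 = 19
  between G9 and DC: 21 + 11 − 10 = 22
Cheapest insertion is between W9 and T5, adding 9.
New total = 90 + 9 = 99.

+9 blocks — insert U9 between W9 and T5.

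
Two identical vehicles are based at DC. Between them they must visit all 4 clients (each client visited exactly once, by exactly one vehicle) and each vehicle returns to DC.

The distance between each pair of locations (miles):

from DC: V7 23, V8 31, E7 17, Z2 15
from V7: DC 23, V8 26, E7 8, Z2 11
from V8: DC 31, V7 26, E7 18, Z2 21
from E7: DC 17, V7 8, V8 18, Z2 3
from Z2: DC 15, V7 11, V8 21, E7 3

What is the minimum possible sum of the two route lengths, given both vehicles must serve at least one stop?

110 miles — the smallest possible combined total.

There are 2^3 − 1 = 7 ways to divide the 4 stops into two non-empty groups. For each, the best each vehicle can do is its own shortest tour through its group:
  {V7} + {V8, E7, Z2}: 46 + 67 = 113
  {V8} + {V7, E7, Z2}: 62 + 49 = 111
  {V7, V8} + {E7, Z2}: 80 + 35 = 115
  {E7} + {V7, V8, Z2}: 34 + 83 = 117
  {V7, E7} + {V8, Z2}: 48 + 67 = 115
  {V8, E7} + {V7, Z2}: 66 + 49 = 115
  … (7 splits in total)
  {V7, V8, E7} + {Z2}: 80 + 30 = 110  ← best
Best: vehicle 1 DC → V7 → E7 → V8 → DC = 80; vehicle 2 DC → Z2 → DC = 30; combined 110.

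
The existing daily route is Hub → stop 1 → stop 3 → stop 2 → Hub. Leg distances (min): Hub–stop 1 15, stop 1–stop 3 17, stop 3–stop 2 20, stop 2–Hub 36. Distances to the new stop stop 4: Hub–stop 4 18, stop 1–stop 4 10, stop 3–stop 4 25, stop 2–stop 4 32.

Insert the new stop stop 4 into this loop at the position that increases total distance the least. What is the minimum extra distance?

Insertion cost between consecutive stops i–j is d(i,stop 4) + d(stop 4,j) − d(i,j):
  between Hub and stop 1: 18 + 10 − 15 = 13
  between stop 1 and stop 3: 10 + 25 − 17 = 18
  between stop 3 and stop 2: 25 + 32 − 20 = 37
  between stop 2 and Hub: 32 + 18 − 36 = 14
Cheapest insertion is between Hub and stop 1, adding 13.
New total = 88 + 13 = 101.

+13 min — insert stop 4 between Hub and stop 1.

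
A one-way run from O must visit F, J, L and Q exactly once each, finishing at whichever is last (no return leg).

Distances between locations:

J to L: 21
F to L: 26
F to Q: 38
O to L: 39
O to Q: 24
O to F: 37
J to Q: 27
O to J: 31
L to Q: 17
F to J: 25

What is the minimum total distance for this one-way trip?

87 — the minimum one-way total.

There are 4! = 24 possible orderings.
O → F → J → L → Q: 37+25+21+17 = 100
O → F → J → Q → L: 37+25+27+17 = 106
O → F → L → J → Q: 37+26+21+27 = 111
O → F → L → Q → J: 37+26+17+27 = 107
O → F → Q → J → L: 37+38+27+21 = 123
O → F → Q → L → J: 37+38+17+21 = 113
O → J → F → L → Q: 31+25+26+17 = 99
O → J → F → Q → L: 31+25+38+17 = 111
O → J → L → F → Q: 31+21+26+38 = 116
O → J → L → Q → F: 31+21+17+38 = 107
O → J → Q → F → L: 31+27+38+26 = 122
O → J → Q → L → F: 31+27+17+26 = 101
O → L → F → J → Q: 39+26+25+27 = 117
O → L → F → Q → J: 39+26+38+27 = 130
… (10 more)
O → Q → L → J → F: 24+17+21+25 = 87  ← best
The minimum is 87.
One shortest path: O → Q → L → J → F.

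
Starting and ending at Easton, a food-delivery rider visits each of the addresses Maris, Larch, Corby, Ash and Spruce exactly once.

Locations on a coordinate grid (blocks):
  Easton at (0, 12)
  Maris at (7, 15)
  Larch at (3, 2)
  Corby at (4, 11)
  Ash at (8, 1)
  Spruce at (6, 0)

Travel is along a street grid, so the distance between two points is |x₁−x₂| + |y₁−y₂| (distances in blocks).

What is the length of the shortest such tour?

Easton→Maris→Larch→Corby→Ash→Spruce→Easton: 10+17+10+14+3+18 = 72
Easton→Maris→Larch→Corby→Spruce→Ash→Easton: 10+17+10+13+3+19 = 72
Easton→Maris→Larch→Ash→Corby→Spruce→Easton: 10+17+6+14+13+18 = 78
Easton→Maris→Larch→Ash→Spruce→Corby→Easton: 10+17+6+3+13+5 = 54
Easton→Maris→Larch→Spruce→Corby→Ash→Easton: 10+17+5+13+14+19 = 78
Easton→Maris→Larch→Spruce→Ash→Corby→Easton: 10+17+5+3+14+5 = 54
Easton→Maris→Corby→Larch→Ash→Spruce→Easton: 10+7+10+6+3+18 = 54
Easton→Maris→Corby→Larch→Spruce→Ash→Easton: 10+7+10+5+3+19 = 54
Easton→Maris→Corby→Ash→Larch→Spruce→Easton: 10+7+14+6+5+18 = 60
Easton→Maris→Corby→Ash→Spruce→Larch→Easton: 10+7+14+3+5+13 = 52
Easton→Maris→Corby→Spruce→Larch→Ash→Easton: 10+7+13+5+6+19 = 60
Easton→Maris→Corby→Spruce→Ash→Larch→Easton: 10+7+13+3+6+13 = 52
Easton→Maris→Ash→Larch→Corby→Spruce→Easton: 10+15+6+10+13+18 = 72
Easton→Maris→Ash→Larch→Spruce→Corby→Easton: 10+15+6+5+13+5 = 54
… (46 more)
Easton→Maris→Ash→Spruce→Larch→Corby→Easton: 10+15+3+5+10+5 = 48  ← best
The minimum is 48.
One optimal route: Easton → Maris → Ash → Spruce → Larch → Corby → Easton (or its reverse).

Shortest round trip = 48 blocks.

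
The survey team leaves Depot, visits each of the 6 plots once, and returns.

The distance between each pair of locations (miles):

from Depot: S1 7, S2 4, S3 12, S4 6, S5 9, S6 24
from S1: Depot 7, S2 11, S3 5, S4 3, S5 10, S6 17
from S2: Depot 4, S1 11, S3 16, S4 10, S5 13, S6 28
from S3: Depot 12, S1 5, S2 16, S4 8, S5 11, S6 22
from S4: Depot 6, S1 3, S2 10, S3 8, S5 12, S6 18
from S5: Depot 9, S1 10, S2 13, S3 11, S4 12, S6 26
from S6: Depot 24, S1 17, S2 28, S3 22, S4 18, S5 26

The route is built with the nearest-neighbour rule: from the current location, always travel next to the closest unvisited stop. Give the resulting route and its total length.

From Depot: distances to unvisited — S2=4, S4=6, S1=7, S5=9, S3=12, S6=24. Nearest is S2 (4).
From S2: distances to unvisited — S4=10, S1=11, S5=13, S3=16, S6=28. Nearest is S4 (10).
From S4: distances to unvisited — S1=3, S3=8, S5=12, S6=18. Nearest is S1 (3).
From S1: distances to unvisited — S3=5, S5=10, S6=17. Nearest is S3 (5).
From S3: distances to unvisited — S5=11, S6=22. Nearest is S5 (11).
From S5: distances to unvisited — S6=26. Nearest is S6 (26).
Return S6→Depot: 24.
Total = 4 + 10 + 3 + 5 + 11 + 26 + 24 = 83.

Nearest-neighbour total = 83 miles; route Depot → S2 → S4 → S1 → S3 → S5 → S6 → Depot.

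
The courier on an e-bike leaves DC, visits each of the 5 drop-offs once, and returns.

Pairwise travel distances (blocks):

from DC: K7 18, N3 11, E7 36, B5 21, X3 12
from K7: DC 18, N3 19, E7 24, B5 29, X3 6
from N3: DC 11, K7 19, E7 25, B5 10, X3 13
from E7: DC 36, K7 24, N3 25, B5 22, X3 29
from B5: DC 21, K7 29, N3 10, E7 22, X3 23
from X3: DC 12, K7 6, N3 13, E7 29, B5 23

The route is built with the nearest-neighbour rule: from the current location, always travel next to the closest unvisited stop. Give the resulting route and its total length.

DC → [N3:11 / X3:12 / K7:18 / B5:21 / E7:36] → N3 (11)
N3 → [B5:10 / X3:13 / K7:19 / E7:25] → B5 (10)
B5 → [E7:22 / X3:23 / K7:29] → E7 (22)
E7 → [K7:24 / X3:29] → K7 (24)
K7 → [X3:6] → X3 (6)
Return X3→DC: 12.
Total = 11 + 10 + 22 + 24 + 6 + 12 = 85.

Total distance 85 blocks via the nearest-neighbour route DC → N3 → B5 → E7 → K7 → X3 → DC.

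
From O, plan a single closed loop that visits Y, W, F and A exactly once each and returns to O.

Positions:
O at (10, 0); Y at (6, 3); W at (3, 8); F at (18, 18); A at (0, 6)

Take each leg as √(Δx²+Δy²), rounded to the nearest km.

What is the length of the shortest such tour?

54 km — the shortest possible round trip.

There are 12 distinct closed tours to check (reversals are equivalent).
O - Y - W - F - A - O: 5+6+18+22+12 = 63
O - Y - W - A - F - O: 5+6+4+22+20 = 57
O - Y - F - W - A - O: 5+19+18+4+12 = 58
O - Y - F - A - W - O: 5+19+22+4+11 = 61
O - Y - A - W - F - O: 5+7+4+18+20 = 54
O - Y - A - F - W - O: 5+7+22+18+11 = 63
O - W - Y - F - A - O: 11+6+19+22+12 = 70
O - W - Y - A - F - O: 11+6+7+22+20 = 66
O - W - F - Y - A - O: 11+18+19+7+12 = 67
O - W - A - Y - F - O: 11+4+7+19+20 = 61
O - F - Y - W - A - O: 20+19+6+4+12 = 61
O - F - W - Y - A - O: 20+18+6+7+12 = 63
The minimum is 54.
One optimal route: O → Y → A → W → F → O (or its reverse).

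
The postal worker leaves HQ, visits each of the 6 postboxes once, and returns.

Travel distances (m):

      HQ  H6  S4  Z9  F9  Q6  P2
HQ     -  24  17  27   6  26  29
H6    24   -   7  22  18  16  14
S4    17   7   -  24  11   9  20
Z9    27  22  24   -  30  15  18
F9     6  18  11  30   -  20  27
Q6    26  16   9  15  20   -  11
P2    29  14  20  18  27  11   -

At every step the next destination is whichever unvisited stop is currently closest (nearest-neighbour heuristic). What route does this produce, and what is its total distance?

At HQ the remaining stops are F9 6, S4 17, H6 24, Q6 26, Z9 27, P2 29; go to F9.
At F9 the remaining stops are S4 11, H6 18, Q6 20, P2 27, Z9 30; go to S4.
At S4 the remaining stops are H6 7, Q6 9, P2 20, Z9 24; go to H6.
At H6 the remaining stops are P2 14, Q6 16, Z9 22; go to P2.
At P2 the remaining stops are Q6 11, Z9 18; go to Q6.
At Q6 the remaining stops are Z9 15; go to Z9.
Return Z9→HQ: 27.
Total = 6 + 11 + 7 + 14 + 11 + 15 + 27 = 91.

Nearest-neighbour total = 91 m; route HQ → F9 → S4 → H6 → P2 → Q6 → Z9 → HQ.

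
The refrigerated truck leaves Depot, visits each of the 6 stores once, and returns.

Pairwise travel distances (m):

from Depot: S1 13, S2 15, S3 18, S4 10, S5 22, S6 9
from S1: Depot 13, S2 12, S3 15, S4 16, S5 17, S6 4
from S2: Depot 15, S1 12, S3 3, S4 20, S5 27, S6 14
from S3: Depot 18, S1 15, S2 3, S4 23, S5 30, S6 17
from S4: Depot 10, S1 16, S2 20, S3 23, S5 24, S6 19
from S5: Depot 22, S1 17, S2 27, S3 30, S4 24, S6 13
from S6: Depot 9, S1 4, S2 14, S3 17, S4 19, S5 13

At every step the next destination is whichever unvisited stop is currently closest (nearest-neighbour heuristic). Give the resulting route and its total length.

Total distance 97 m via the nearest-neighbour route Depot → S6 → S1 → S2 → S3 → S4 → S5 → Depot.

Depot → [S6:9 / S4:10 / S1:13 / S2:15 / S3:18 / S5:22] → S6 (9)
S6 → [S1:4 / S5:13 / S2:14 / S3:17 / S4:19] → S1 (4)
S1 → [S2:12 / S3:15 / S4:16 / S5:17] → S2 (12)
S2 → [S3:3 / S4:20 / S5:27] → S3 (3)
S3 → [S4:23 / S5:30] → S4 (23)
S4 → [S5:24] → S5 (24)
Return S5→Depot: 22.
Total = 9 + 4 + 12 + 3 + 23 + 24 + 22 = 97.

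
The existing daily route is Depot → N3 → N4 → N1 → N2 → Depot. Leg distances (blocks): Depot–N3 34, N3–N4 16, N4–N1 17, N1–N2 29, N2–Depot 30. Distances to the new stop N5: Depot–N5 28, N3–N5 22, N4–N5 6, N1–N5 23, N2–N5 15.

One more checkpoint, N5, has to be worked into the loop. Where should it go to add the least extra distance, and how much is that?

Insertion cost between consecutive stops i–j is d(i,N5) + d(N5,j) − d(i,j):
  between Depot and N3: 28 + 22 − 34 = 16
  between N3 and N4: 22 + 6 − 16 = 12
  between N4 and N1: 6 + 23 − 17 = 12
  between N1 and N2: 23 + 15 − 29 = 9
  between N2 and Depot: 15 + 28 − 30 = 13
Cheapest insertion is between N1 and N2, adding 9.
New total = 126 + 9 = 135.

Minimum extra distance: 9 blocks, inserting N5 between N1 and N2.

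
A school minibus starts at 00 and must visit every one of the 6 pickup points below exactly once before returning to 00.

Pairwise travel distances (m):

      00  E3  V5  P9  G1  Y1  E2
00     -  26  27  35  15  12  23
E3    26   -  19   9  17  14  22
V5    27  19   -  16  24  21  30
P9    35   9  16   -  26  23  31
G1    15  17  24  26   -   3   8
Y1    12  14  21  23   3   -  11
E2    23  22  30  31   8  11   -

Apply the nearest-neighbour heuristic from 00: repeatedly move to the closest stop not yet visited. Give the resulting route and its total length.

Nearest-neighbour total = 97 m; route 00 → Y1 → G1 → E2 → E3 → P9 → V5 → 00.

From 00: distances to unvisited — Y1=12, G1=15, E2=23, E3=26, V5=27, P9=35. Nearest is Y1 (12).
From Y1: distances to unvisited — G1=3, E2=11, E3=14, V5=21, P9=23. Nearest is G1 (3).
From G1: distances to unvisited — E2=8, E3=17, V5=24, P9=26. Nearest is E2 (8).
From E2: distances to unvisited — E3=22, V5=30, P9=31. Nearest is E3 (22).
From E3: distances to unvisited — P9=9, V5=19. Nearest is P9 (9).
From P9: distances to unvisited — V5=16. Nearest is V5 (16).
Return V5→00: 27.
Total = 12 + 3 + 8 + 22 + 9 + 16 + 27 = 97.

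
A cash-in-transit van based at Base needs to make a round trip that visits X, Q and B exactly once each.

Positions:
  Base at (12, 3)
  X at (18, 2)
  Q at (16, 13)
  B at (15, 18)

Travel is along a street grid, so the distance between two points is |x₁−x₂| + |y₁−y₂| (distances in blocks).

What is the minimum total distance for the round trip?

There are 3 distinct closed tours to check (reversals are equivalent).
Base→X→Q→B→Base: 7+13+6+18 = 44
Base→X→B→Q→Base: 7+19+6+14 = 46
Base→Q→X→B→Base: 14+13+19+18 = 64
The minimum is 44.
One optimal route: Base → X → Q → B → Base (or its reverse).

44 blocks — the shortest possible round trip.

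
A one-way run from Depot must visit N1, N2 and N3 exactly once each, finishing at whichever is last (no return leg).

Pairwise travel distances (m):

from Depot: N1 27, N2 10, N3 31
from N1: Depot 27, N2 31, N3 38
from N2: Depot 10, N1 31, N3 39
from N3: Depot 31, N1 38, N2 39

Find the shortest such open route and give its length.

There are 3! = 6 possible orderings.
Depot - N1 - N2 - N3: 27+31+39 = 97
Depot - N1 - N3 - N2: 27+38+39 = 104
Depot - N2 - N1 - N3: 10+31+38 = 79
Depot - N2 - N3 - N1: 10+39+38 = 87
Depot - N3 - N1 - N2: 31+38+31 = 100
Depot - N3 - N2 - N1: 31+39+31 = 101
The minimum is 79.
One shortest path: Depot → N2 → N1 → N3.

79 m — the minimum one-way total.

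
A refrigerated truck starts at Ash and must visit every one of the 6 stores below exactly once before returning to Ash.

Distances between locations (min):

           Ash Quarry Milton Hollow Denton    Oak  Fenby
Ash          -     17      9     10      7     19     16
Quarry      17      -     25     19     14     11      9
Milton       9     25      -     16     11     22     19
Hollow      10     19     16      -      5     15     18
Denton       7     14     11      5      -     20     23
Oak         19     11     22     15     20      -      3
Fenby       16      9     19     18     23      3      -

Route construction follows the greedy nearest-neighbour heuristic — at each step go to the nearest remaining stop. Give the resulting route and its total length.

Ash → [Denton:7 / Milton:9 / Hollow:10 / Fenby:16 / Quarry:17 / Oak:19] → Denton (7)
Denton → [Hollow:5 / Milton:11 / Quarry:14 / Oak:20 / Fenby:23] → Hollow (5)
Hollow → [Oak:15 / Milton:16 / Fenby:18 / Quarry:19] → Oak (15)
Oak → [Fenby:3 / Quarry:11 / Milton:22] → Fenby (3)
Fenby → [Quarry:9 / Milton:19] → Quarry (9)
Quarry → [Milton:25] → Milton (25)
Return Milton→Ash: 9.
Total = 7 + 5 + 15 + 3 + 9 + 25 + 9 = 73.

Total distance 73 min via the nearest-neighbour route Ash → Denton → Hollow → Oak → Fenby → Quarry → Milton → Ash.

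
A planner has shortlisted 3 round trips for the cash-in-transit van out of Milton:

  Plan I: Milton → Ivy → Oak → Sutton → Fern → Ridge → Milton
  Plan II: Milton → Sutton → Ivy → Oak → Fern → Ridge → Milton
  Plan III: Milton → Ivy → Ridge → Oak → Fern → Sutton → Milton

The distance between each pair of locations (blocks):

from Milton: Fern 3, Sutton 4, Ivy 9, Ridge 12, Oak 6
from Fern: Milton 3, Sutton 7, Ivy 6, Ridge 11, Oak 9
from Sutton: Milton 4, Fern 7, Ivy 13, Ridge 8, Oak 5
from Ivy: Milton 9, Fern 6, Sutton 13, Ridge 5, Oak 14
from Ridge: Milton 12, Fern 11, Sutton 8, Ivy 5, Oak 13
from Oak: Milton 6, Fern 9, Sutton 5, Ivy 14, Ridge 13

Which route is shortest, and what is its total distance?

Shortest is Plan III, total 47 blocks.

Plan I: 9 + 14 + 5 + 7 + 11 + 12 = 58
Plan II: 4 + 13 + 14 + 9 + 11 + 12 = 63
Plan III: 9 + 5 + 13 + 9 + 7 + 4 = 47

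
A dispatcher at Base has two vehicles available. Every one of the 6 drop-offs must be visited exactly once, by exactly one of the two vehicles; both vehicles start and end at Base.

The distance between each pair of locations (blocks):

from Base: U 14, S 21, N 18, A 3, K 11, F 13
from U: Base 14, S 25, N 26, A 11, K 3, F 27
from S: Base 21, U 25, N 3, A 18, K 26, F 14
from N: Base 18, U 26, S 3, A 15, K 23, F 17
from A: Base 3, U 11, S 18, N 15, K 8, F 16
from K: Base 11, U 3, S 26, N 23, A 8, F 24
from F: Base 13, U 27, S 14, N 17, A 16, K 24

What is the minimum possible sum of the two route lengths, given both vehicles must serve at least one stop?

76 blocks — the smallest possible combined total.

Check every non-empty split of the stops between the two vehicles; for each half take its own optimal tour:
  {U} + {S, N, A, K, F}: 28 + 64 = 92
  {S} + {U, N, A, K, F}: 42 + 70 = 112
  {U, S} + {N, A, K, F}: 60 + 64 = 124
  {N} + {U, S, A, K, F}: 36 + 66 = 102
  {U, N} + {S, A, K, F}: 58 + 64 = 122
  {S, N} + {U, A, K, F}: 42 + 54 = 96
  … (31 splits in total)
  {A} + {U, S, N, K, F}: 6 + 70 = 76  ← best
Best: vehicle 1 Base → A → Base = 6; vehicle 2 Base → U → K → N → S → F → Base = 70; combined 76.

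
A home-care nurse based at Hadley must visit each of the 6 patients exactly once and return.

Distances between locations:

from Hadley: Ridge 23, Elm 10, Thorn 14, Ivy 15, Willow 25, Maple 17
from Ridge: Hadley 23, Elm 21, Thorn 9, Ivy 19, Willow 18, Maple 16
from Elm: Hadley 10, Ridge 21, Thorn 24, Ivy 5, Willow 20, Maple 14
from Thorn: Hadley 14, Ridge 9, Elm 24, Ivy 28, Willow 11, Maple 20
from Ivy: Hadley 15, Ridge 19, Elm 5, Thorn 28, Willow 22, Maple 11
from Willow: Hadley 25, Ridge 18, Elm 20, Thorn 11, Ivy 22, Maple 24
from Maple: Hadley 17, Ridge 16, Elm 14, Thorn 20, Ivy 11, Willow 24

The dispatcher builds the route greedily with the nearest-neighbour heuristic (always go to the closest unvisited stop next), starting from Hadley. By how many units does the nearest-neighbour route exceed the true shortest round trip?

2 longer than the optimal tour.

Hadley: Elm=10, Thorn=14, Ivy=15, Maple=17, Ridge=23, Willow=25 ⇒ Elm
Elm: Ivy=5, Maple=14, Willow=20, Ridge=21, Thorn=24 ⇒ Ivy
Ivy: Maple=11, Ridge=19, Willow=22, Thorn=28 ⇒ Maple
Maple: Ridge=16, Thorn=20, Willow=24 ⇒ Ridge
Ridge: Thorn=9, Willow=18 ⇒ Thorn
Thorn: Willow=11 ⇒ Willow
NN route Hadley → Elm → Ivy → Maple → Ridge → Thorn → Willow → Hadley costs 87.
Optimal: Hadley → Elm → Ivy → Maple → Ridge → Willow → Thorn → Hadley costs 85 (by enumerating all 360 distinct tours).
Excess = 87 − 85 = 2.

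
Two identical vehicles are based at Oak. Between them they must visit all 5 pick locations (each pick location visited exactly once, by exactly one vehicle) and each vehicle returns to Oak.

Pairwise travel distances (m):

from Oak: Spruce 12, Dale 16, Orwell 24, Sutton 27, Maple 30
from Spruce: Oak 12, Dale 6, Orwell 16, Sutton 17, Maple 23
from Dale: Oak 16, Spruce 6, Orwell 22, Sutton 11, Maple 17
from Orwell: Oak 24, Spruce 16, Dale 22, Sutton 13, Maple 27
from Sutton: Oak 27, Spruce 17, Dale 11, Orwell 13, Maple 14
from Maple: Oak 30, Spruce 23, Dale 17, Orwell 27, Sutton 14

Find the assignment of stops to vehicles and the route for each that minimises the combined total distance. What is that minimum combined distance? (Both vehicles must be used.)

Minimum combined distance: 108 m.

Check every non-empty split of the stops between the two vehicles; for each half take its own optimal tour:
  {Spruce} + {Dale, Orwell, Sutton, Maple}: 24 + 84 = 108
  {Dale} + {Spruce, Orwell, Sutton, Maple}: 32 + 85 = 117
  {Spruce, Dale} + {Orwell, Sutton, Maple}: 34 + 81 = 115
  {Orwell} + {Spruce, Dale, Sutton, Maple}: 48 + 73 = 121
  {Spruce, Orwell} + {Dale, Sutton, Maple}: 52 + 71 = 123
  {Dale, Orwell} + {Spruce, Sutton, Maple}: 62 + 73 = 135
  … (15 splits in total)
Best: vehicle 1 Oak → Spruce → Oak = 24; vehicle 2 Oak → Dale → Maple → Sutton → Orwell → Oak = 84; combined 108.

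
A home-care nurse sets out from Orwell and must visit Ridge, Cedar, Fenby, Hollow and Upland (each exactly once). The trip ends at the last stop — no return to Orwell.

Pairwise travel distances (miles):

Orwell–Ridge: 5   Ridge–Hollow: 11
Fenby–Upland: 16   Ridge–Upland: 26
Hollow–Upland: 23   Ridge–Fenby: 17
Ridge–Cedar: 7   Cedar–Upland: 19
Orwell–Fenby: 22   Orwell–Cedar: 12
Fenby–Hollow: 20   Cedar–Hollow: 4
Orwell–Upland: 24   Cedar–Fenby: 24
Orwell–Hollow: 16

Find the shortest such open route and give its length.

Minimum one-way distance = 52 miles.

There are 5! = 120 possible orderings.
Orwell - Ridge - Cedar - Fenby - Hollow - Upland: 5+7+24+20+23 = 79
Orwell - Ridge - Cedar - Fenby - Upland - Hollow: 5+7+24+16+23 = 75
Orwell - Ridge - Cedar - Hollow - Fenby - Upland: 5+7+4+20+16 = 52
Orwell - Ridge - Cedar - Hollow - Upland - Fenby: 5+7+4+23+16 = 55
Orwell - Ridge - Cedar - Upland - Fenby - Hollow: 5+7+19+16+20 = 67
Orwell - Ridge - Cedar - Upland - Hollow - Fenby: 5+7+19+23+20 = 74
Orwell - Ridge - Fenby - Cedar - Hollow - Upland: 5+17+24+4+23 = 73
Orwell - Ridge - Fenby - Cedar - Upland - Hollow: 5+17+24+19+23 = 88
Orwell - Ridge - Fenby - Hollow - Cedar - Upland: 5+17+20+4+19 = 65
Orwell - Ridge - Fenby - Hollow - Upland - Cedar: 5+17+20+23+19 = 84
Orwell - Ridge - Fenby - Upland - Cedar - Hollow: 5+17+16+19+4 = 61
Orwell - Ridge - Fenby - Upland - Hollow - Cedar: 5+17+16+23+4 = 65
Orwell - Ridge - Hollow - Cedar - Fenby - Upland: 5+11+4+24+16 = 60
Orwell - Ridge - Hollow - Cedar - Upland - Fenby: 5+11+4+19+16 = 55
… (106 more)
The minimum is 52.
One shortest path: Orwell → Ridge → Cedar → Hollow → Fenby → Upland.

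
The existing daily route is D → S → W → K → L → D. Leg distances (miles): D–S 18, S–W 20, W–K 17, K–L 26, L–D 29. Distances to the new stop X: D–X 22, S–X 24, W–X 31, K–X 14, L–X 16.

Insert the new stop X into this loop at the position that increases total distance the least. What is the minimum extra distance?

+4 miles — insert X between K and L.

Insertion cost between consecutive stops i–j is d(i,X) + d(X,j) − d(i,j):
  between D and S: 22 + 24 − 18 = 28
  between S and W: 24 + 31 − 20 = 35
  between W and K: 31 + 14 − 17 = 28
  between K and L: 14 + 16 − 26 = 4
  between L and D: 16 + 22 − 29 = 9
Cheapest insertion is between K and L, adding 4.
New total = 110 + 4 = 114.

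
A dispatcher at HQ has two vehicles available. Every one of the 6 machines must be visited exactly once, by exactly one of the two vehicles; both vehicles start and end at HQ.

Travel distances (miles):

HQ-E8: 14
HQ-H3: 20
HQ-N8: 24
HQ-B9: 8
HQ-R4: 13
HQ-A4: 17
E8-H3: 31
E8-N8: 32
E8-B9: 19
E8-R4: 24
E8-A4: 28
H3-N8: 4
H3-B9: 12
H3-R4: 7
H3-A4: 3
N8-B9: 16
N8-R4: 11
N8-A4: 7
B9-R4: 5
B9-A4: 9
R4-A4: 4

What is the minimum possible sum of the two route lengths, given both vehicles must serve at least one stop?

Minimum combined distance: 76 miles.

Try each way of splitting the stops between the two vehicles (each non-empty) and, for each split, find the best tour for each vehicle:
  {E8} + {H3, N8, B9, R4, A4}: 28 + 48 = 76
  {H3} + {E8, N8, B9, R4, A4}: 40 + 70 = 110
  {E8, H3} + {N8, B9, R4, A4}: 65 + 48 = 113
  {N8} + {E8, H3, B9, R4, A4}: 48 + 65 = 113
  {E8, N8} + {H3, B9, R4, A4}: 70 + 40 = 110
  {H3, N8} + {E8, B9, R4, A4}: 48 + 59 = 107
  … (31 splits in total)
Best: vehicle 1 HQ → E8 → HQ = 28; vehicle 2 HQ → H3 → N8 → A4 → R4 → B9 → HQ = 48; combined 76.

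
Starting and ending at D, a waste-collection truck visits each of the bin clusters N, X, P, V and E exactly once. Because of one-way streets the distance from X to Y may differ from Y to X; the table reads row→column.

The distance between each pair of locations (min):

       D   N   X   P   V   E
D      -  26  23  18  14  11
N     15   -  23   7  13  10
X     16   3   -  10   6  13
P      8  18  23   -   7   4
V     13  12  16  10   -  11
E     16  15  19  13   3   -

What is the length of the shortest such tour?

48 min — the shortest possible round trip.

D → N → X → P → V → E → D: 26+23+10+7+11+16 = 93
D → N → X → P → E → V → D: 26+23+10+4+3+13 = 79
D → N → X → V → P → E → D: 26+23+6+10+4+16 = 85
D → N → X → V → E → P → D: 26+23+6+11+13+8 = 87
D → N → X → E → P → V → D: 26+23+13+13+7+13 = 95
D → N → X → E → V → P → D: 26+23+13+3+10+8 = 83
D → N → P → X → V → E → D: 26+7+23+6+11+16 = 89
D → N → P → X → E → V → D: 26+7+23+13+3+13 = 85
D → N → P → V → X → E → D: 26+7+7+16+13+16 = 85
D → N → P → V → E → X → D: 26+7+7+11+19+16 = 86
D → N → P → E → X → V → D: 26+7+4+19+6+13 = 75
D → N → P → E → V → X → D: 26+7+4+3+16+16 = 72
D → N → V → X → P → E → D: 26+13+16+10+4+16 = 85
D → N → V → X → E → P → D: 26+13+16+13+13+8 = 89
… (106 more)
D → E → V → X → N → P → D: 11+3+16+3+7+8 = 48  ← best
The minimum is 48.
One optimal route: D → E → V → X → N → P → D.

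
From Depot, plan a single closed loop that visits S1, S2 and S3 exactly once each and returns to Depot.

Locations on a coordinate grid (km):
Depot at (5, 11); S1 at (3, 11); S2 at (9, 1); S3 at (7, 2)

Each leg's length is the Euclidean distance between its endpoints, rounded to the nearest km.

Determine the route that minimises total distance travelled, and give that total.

Shortest round trip = 25 km.

With 3 stops there are 3!/2 = 3 distinct round trips (a route and its reverse cost the same).
Depot → S1 → S2 → S3 → Depot: 2+12+2+9 = 25
Depot → S1 → S3 → S2 → Depot: 2+10+2+11 = 25
Depot → S2 → S1 → S3 → Depot: 11+12+10+9 = 42
The minimum is 25.
One optimal route: Depot → S1 → S2 → S3 → Depot (or its reverse).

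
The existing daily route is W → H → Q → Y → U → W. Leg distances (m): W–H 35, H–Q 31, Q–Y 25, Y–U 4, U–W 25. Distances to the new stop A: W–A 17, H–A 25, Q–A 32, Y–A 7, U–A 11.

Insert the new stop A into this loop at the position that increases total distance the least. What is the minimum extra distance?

+3 m — insert A between U and W.

Insertion cost between consecutive stops i–j is d(i,A) + d(A,j) − d(i,j):
  between W and H: 17 + 25 − 35 = 7
  between H and Q: 25 + 32 − 31 = 26
  between Q and Y: 32 + 7 − 25 = 14
  between Y and U: 7 + 11 − 4 = 14
  between U and W: 11 + 17 − 25 = 3
Cheapest insertion is between U and W, adding 3.
New total = 120 + 3 = 123.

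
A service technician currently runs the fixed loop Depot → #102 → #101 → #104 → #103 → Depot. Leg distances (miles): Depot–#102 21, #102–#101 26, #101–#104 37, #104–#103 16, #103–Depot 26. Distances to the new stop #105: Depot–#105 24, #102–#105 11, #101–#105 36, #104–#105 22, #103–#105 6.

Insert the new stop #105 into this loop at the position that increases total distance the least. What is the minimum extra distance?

+4 miles — insert #105 between #103 and Depot.

Insertion cost between consecutive stops i–j is d(i,#105) + d(#105,j) − d(i,j):
  between Depot and #102: 24 + 11 − 21 = 14
  between #102 and #101: 11 + 36 − 26 = 21
  between #101 and #104: 36 + 22 − 37 = 21
  between #104 and #103: 22 + 6 − 16 = 12
  between #103 and Depot: 6 + 24 − 26 = 4
Cheapest insertion is between #103 and Depot, adding 4.
New total = 126 + 4 = 130.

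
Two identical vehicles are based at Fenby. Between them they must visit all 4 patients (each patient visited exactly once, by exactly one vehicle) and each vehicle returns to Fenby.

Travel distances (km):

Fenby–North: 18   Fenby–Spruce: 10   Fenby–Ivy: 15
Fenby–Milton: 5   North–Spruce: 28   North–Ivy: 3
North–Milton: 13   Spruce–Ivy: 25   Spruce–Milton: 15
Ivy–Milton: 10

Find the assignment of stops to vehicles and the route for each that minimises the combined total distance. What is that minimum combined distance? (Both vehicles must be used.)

Check every non-empty split of the stops between the two vehicles; for each half take its own optimal tour:
  {North} + {Spruce, Ivy, Milton}: 36 + 50 = 86
  {Spruce} + {North, Ivy, Milton}: 20 + 36 = 56
  {North, Spruce} + {Ivy, Milton}: 56 + 30 = 86
  {Ivy} + {North, Spruce, Milton}: 30 + 56 = 86
  {North, Ivy} + {Spruce, Milton}: 36 + 30 = 66
  {Spruce, Ivy} + {North, Milton}: 50 + 36 = 86
  … (7 splits in total)
Best: vehicle 1 Fenby → Spruce → Fenby = 20; vehicle 2 Fenby → North → Ivy → Milton → Fenby = 36; combined 56.

Minimum combined distance: 56 km.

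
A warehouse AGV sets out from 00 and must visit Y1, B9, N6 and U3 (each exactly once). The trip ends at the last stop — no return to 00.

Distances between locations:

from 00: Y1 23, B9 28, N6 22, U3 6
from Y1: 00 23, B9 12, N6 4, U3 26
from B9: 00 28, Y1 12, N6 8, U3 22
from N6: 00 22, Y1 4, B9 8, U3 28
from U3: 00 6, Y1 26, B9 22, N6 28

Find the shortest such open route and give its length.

Minimum one-way distance = 40.

There are 4! = 24 possible orderings.
00 - Y1 - B9 - N6 - U3: 23+12+8+28 = 71
00 - Y1 - B9 - U3 - N6: 23+12+22+28 = 85
00 - Y1 - N6 - B9 - U3: 23+4+8+22 = 57
00 - Y1 - N6 - U3 - B9: 23+4+28+22 = 77
00 - Y1 - U3 - B9 - N6: 23+26+22+8 = 79
00 - Y1 - U3 - N6 - B9: 23+26+28+8 = 85
00 - B9 - Y1 - N6 - U3: 28+12+4+28 = 72
00 - B9 - Y1 - U3 - N6: 28+12+26+28 = 94
00 - B9 - N6 - Y1 - U3: 28+8+4+26 = 66
00 - B9 - N6 - U3 - Y1: 28+8+28+26 = 90
00 - B9 - U3 - Y1 - N6: 28+22+26+4 = 80
00 - B9 - U3 - N6 - Y1: 28+22+28+4 = 82
00 - N6 - Y1 - B9 - U3: 22+4+12+22 = 60
00 - N6 - Y1 - U3 - B9: 22+4+26+22 = 74
… (10 more)
00 - U3 - B9 - N6 - Y1: 6+22+8+4 = 40  ← best
The minimum is 40.
One shortest path: 00 → U3 → B9 → N6 → Y1.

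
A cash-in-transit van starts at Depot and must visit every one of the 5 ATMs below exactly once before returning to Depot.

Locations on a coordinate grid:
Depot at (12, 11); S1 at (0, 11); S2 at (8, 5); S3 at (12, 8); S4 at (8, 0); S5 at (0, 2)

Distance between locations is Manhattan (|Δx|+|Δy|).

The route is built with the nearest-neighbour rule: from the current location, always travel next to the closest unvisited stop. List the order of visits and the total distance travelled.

46 along Depot → S3 → S2 → S4 → S5 → S1 → Depot.

From Depot: distances to unvisited — S3=3, S2=10, S1=12, S4=15, S5=21. Nearest is S3 (3).
From S3: distances to unvisited — S2=7, S4=12, S1=15, S5=18. Nearest is S2 (7).
From S2: distances to unvisited — S4=5, S5=11, S1=14. Nearest is S4 (5).
From S4: distances to unvisited — S5=10, S1=19. Nearest is S5 (10).
From S5: distances to unvisited — S1=9. Nearest is S1 (9).
Return S1→Depot: 12.
Total = 3 + 7 + 5 + 10 + 9 + 12 = 46.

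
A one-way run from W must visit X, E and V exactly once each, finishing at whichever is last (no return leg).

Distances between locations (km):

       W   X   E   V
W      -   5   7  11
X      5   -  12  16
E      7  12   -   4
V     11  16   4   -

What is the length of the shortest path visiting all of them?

Shortest open route: 21 km.

There are 3! = 6 possible orderings.
W→X→E→V: 5+12+4 = 21
W→X→V→E: 5+16+4 = 25
W→E→X→V: 7+12+16 = 35
W→E→V→X: 7+4+16 = 27
W→V→X→E: 11+16+12 = 39
W→V→E→X: 11+4+12 = 27
The minimum is 21.
One shortest path: W → X → E → V.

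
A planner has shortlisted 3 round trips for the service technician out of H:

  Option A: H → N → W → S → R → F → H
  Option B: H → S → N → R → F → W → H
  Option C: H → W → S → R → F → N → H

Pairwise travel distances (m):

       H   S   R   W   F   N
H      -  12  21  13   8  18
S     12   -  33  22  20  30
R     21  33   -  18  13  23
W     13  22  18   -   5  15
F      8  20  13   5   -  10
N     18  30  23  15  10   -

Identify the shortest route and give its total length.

Option A: 18 + 15 + 22 + 33 + 13 + 8 = 109
Option B: 12 + 30 + 23 + 13 + 5 + 13 = 96
Option C: 13 + 22 + 33 + 13 + 10 + 18 = 109

Shortest is Option B, total 96 m.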